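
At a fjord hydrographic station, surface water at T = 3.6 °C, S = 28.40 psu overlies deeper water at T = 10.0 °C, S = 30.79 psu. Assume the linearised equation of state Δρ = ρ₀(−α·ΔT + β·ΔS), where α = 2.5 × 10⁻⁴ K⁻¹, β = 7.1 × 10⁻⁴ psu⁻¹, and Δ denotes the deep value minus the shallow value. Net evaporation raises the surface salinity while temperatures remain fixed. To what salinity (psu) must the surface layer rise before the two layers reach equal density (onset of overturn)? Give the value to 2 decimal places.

Neutral buoyancy requires −α(T_deep − T_surf) + β(S_deep − S_surf′) = 0.
S_surf′ = S_deep − (α/β)·ΔT = 30.79 − (2.5 × 10⁻⁴/7.1 × 10⁻⁴)·(+6.4) = 28.5365 psu.
Increase required: 28.5365 − 28.40 = 0.1365 psu.

28.54 psu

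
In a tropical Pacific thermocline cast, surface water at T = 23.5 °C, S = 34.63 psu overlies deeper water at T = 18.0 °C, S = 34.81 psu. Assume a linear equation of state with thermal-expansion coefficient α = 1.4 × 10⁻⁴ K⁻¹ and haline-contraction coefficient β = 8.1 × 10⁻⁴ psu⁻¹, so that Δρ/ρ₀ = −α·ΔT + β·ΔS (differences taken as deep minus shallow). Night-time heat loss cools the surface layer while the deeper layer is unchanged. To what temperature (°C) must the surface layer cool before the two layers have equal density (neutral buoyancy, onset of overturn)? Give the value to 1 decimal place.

17.0 °C

Neutral buoyancy requires Δρ = 0, i.e. −α(T_deep − T_surf′) + β(S_deep − S_surf) = 0.
T_surf′ = T_deep − (β/α)·ΔS = 18.0 − (8.1 × 10⁻⁴/1.4 × 10⁻⁴)·(+0.18) = 16.959 °C.
Cooling required: 23.5 − (16.959) = 6.541 °C.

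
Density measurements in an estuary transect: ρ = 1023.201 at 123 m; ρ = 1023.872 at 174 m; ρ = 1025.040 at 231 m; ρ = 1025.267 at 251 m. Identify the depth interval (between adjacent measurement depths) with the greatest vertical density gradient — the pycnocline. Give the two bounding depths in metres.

174–231 m

Compute the density gradient over each adjacent pair:
  123–174 m: Δρ/Δz = 0.671/51 = 0.013 kg m⁻⁴
  174–231 m: Δρ/Δz = 1.168/57 = 0.020 kg m⁻⁴
  231–251 m: Δρ/Δz = 0.227/20 = 0.011 kg m⁻⁴
The largest gradient is in the 174–231 m interval — the pycnocline.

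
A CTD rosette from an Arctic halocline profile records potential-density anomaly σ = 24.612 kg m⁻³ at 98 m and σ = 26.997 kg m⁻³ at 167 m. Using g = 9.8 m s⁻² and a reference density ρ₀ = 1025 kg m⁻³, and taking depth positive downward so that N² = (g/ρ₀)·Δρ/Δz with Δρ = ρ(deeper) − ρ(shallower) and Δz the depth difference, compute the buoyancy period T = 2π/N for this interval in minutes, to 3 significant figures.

5.76 min

Δρ = 1026.997 − 1024.612 = 2.385 kg m⁻³ over Δz = 167 − 98 = 69 m.
N² = (9.8/1025) × (2.385/69) = 3.3048 × 10⁻⁴ s⁻².
N = √(3.3048 × 10⁻⁴) = 0.018179 rad s⁻¹, so T = 2π/N = 345.63 s = 5.7605 min ≈ 5.76 min.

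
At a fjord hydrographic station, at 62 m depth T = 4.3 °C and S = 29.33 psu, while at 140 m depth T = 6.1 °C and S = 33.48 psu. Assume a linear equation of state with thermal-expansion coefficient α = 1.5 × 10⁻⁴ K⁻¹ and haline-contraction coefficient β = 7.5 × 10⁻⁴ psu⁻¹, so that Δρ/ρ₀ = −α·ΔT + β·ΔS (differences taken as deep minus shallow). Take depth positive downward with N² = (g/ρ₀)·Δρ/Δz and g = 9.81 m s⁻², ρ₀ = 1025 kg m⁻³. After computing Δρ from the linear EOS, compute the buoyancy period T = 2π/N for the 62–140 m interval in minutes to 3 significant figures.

ΔT = +1.8 K, ΔS = +4.15 psu (deep − shallow).
Δρ/ρ₀ = −αΔT + βΔS = -2.70 × 10⁻⁴ + 3.1125 × 10⁻³ = 2.8425 × 10⁻³, so Δρ ≈ 2.914 kg m⁻³.
N² = (g/ρ₀)·Δρ/Δz = g·(Δρ/ρ₀)/Δz = 9.81 × 2.8425 × 10⁻³ / 78 = 3.5750 × 10⁻⁴ s⁻².
N = √(3.5750 × 10⁻⁴) = 0.018908 rad s⁻¹ → T = 2π/N = 332.30 s = 5.5383 min ≈ 5.54 min.

5.54 min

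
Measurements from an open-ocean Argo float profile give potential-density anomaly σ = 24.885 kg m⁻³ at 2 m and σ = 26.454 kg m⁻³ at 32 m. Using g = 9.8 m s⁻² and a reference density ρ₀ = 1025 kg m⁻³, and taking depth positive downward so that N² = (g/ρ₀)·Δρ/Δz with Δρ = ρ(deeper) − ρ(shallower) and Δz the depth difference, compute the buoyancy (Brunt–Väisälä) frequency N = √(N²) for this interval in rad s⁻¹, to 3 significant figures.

Δρ = 1026.454 − 1024.885 = 1.569 kg m⁻³ over Δz = 32 − 2 = 30 m.
N² = (9.8/1025) × (1.569/30) = 5.0004 × 10⁻⁴ s⁻².
N = √(5.0004 × 10⁻⁴) = 0.022362 rad s⁻¹ ≈ 0.0224 rad s⁻¹.

0.0224 rad s⁻¹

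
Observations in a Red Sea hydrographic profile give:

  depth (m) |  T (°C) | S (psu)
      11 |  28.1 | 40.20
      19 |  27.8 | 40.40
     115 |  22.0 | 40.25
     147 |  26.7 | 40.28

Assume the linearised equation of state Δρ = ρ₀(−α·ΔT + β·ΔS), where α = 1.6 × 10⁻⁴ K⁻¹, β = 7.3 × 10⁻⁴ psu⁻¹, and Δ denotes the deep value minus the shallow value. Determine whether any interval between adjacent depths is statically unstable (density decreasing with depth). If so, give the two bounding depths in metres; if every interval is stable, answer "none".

Evaluate Δρ/ρ₀ = −αΔT + βΔS across each adjacent pair:
  11–19 m: −αΔT+βΔS = −(1.6 × 10⁻⁴)(-0.3)+(7.3 × 10⁻⁴)(+0.20) = 1.9 × 10⁻⁴ → stable
  19–115 m: −αΔT+βΔS = −(1.6 × 10⁻⁴)(-5.8)+(7.3 × 10⁻⁴)(-0.15) = 8.2 × 10⁻⁴ → stable
  115–147 m: −αΔT+βΔS = −(1.6 × 10⁻⁴)(+4.7)+(7.3 × 10⁻⁴)(+0.03) = -7.3 × 10⁻⁴ → UNSTABLE
The 115–147 m interval has Δρ < 0: lighter water underlies denser water.

115–147 m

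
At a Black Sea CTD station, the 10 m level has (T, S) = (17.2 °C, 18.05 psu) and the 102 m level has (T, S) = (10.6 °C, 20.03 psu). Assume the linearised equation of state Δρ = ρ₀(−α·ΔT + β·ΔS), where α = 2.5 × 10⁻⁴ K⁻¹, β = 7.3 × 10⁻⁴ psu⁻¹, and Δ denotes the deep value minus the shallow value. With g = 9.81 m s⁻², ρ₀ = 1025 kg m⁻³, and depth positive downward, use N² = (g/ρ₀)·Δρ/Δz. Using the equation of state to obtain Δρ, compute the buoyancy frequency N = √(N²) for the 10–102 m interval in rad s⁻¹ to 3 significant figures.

0.0182 rad s⁻¹

ΔT = -6.6 K, ΔS = +1.98 psu (deep − shallow).
Δρ/ρ₀ = −αΔT + βΔS = 1.65 × 10⁻³ + 1.4454 × 10⁻³ = 3.0954 × 10⁻³, so Δρ ≈ 3.173 kg m⁻³.
N² = (g/ρ₀)·Δρ/Δz = g·(Δρ/ρ₀)/Δz = 9.81 × 3.0954 × 10⁻³ / 92 = 3.3006 × 10⁻⁴ s⁻².
N = √(3.3006 × 10⁻⁴) = 0.018168 rad s⁻¹ ≈ 0.0182 rad s⁻¹.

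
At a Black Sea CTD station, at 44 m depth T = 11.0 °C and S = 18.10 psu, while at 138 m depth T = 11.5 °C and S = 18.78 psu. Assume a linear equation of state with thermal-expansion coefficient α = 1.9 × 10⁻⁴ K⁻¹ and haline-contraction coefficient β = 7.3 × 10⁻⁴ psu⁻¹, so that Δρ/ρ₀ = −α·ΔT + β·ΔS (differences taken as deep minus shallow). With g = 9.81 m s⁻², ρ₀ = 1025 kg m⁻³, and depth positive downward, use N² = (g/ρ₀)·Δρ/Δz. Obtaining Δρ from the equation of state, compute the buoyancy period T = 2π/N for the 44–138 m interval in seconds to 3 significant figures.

ΔT = +0.5 K, ΔS = +0.68 psu (deep − shallow).
Δρ/ρ₀ = −αΔT + βΔS = -9.50 × 10⁻⁵ + 4.964 × 10⁻⁴ = 4.014 × 10⁻⁴, so Δρ ≈ 0.4114 kg m⁻³.
N² = (g/ρ₀)·Δρ/Δz = g·(Δρ/ρ₀)/Δz = 9.81 × 4.014 × 10⁻⁴ / 94 = 4.1891 × 10⁻⁵ s⁻².
N = √(4.1891 × 10⁻⁵) = 6.4723 × 10⁻³ rad s⁻¹ → T = 2π/N = 970.78 s ≈ 971 s.

971 s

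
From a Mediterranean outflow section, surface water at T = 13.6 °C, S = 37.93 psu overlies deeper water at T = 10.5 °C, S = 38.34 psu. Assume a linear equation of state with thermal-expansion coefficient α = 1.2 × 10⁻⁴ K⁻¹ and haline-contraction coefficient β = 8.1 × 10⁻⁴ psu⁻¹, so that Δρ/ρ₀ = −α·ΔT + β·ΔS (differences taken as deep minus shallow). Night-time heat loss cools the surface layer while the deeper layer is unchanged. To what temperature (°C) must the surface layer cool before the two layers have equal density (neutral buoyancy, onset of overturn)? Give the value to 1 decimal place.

Neutral buoyancy requires Δρ = 0, i.e. −α(T_deep − T_surf′) + β(S_deep − S_surf) = 0.
T_surf′ = T_deep − (β/α)·ΔS = 10.5 − (8.1 × 10⁻⁴/1.2 × 10⁻⁴)·(+0.41) = 7.732 °C.
Cooling required: 13.6 − (7.732) = 5.868 °C.

7.7 °C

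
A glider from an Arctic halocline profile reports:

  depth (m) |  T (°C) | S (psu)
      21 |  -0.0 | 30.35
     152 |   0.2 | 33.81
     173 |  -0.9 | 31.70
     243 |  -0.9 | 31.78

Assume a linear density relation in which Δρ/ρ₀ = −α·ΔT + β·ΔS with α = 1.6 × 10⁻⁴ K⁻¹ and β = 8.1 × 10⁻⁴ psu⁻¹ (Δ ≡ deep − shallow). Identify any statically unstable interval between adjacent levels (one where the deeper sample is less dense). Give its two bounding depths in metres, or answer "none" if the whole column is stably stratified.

Evaluate Δρ/ρ₀ = −αΔT + βΔS across each adjacent pair:
  21–152 m: −αΔT+βΔS = −(1.6 × 10⁻⁴)(+0.2)+(8.1 × 10⁻⁴)(+3.46) = 2.8 × 10⁻³ → stable
  152–173 m: −αΔT+βΔS = −(1.6 × 10⁻⁴)(-1.1)+(8.1 × 10⁻⁴)(-2.11) = -1.5 × 10⁻³ → UNSTABLE
  173–243 m: −αΔT+βΔS = −(1.6 × 10⁻⁴)(+0.0)+(8.1 × 10⁻⁴)(+0.08) = 6.5 × 10⁻⁵ → stable
The 152–173 m interval has Δρ < 0: lighter water underlies denser water.

152–173 m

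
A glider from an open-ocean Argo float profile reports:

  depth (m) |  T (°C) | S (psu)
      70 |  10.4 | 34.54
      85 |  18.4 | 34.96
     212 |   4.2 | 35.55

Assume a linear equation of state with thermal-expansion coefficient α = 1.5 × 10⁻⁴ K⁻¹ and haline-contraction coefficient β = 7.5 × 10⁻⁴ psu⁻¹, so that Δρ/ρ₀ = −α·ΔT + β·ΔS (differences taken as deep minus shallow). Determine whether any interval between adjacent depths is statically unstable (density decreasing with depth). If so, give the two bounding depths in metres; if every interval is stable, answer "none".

70–85 m

Evaluate Δρ/ρ₀ = −αΔT + βΔS across each adjacent pair:
  70–85 m: −αΔT+βΔS = −(1.5 × 10⁻⁴)(+8.0)+(7.5 × 10⁻⁴)(+0.42) = -8.8 × 10⁻⁴ → UNSTABLE
  85–212 m: −αΔT+βΔS = −(1.5 × 10⁻⁴)(-14.2)+(7.5 × 10⁻⁴)(+0.59) = 2.6 × 10⁻³ → stable
The 70–85 m interval has Δρ < 0: lighter water underlies denser water.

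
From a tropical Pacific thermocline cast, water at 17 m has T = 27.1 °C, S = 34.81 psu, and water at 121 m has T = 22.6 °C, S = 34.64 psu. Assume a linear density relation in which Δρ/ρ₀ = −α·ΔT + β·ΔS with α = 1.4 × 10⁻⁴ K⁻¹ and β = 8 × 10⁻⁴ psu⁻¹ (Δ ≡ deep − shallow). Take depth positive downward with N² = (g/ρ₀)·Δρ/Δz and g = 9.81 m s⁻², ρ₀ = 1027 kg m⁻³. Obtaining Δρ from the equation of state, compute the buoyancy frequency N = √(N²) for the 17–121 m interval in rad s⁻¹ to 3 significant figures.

ΔT = -4.5 K, ΔS = -0.17 psu (deep − shallow).
Δρ/ρ₀ = −αΔT + βΔS = 6.30 × 10⁻⁴ − 1.36 × 10⁻⁴ = 4.94 × 10⁻⁴, so Δρ ≈ 0.5073 kg m⁻³.
N² = (g/ρ₀)·Δρ/Δz = g·(Δρ/ρ₀)/Δz = 9.81 × 4.94 × 10⁻⁴ / 104 = 4.6597 × 10⁻⁵ s⁻².
N = √(4.6597 × 10⁻⁵) = 6.8262 × 10⁻³ rad s⁻¹ ≈ 6.83 × 10⁻³ rad s⁻¹.

6.83 × 10⁻³ rad s⁻¹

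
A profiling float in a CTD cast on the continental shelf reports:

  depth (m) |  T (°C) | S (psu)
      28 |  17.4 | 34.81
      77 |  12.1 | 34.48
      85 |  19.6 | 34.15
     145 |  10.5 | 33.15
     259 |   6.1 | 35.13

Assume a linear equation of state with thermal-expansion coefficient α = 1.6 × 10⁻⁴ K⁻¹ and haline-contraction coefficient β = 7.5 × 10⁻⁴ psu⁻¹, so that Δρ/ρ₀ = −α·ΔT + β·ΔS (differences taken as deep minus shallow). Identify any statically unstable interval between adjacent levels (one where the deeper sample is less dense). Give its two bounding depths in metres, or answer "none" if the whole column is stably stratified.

77–85 m

Evaluate Δρ/ρ₀ = −αΔT + βΔS across each adjacent pair:
  28–77 m: −αΔT+βΔS = −(1.6 × 10⁻⁴)(-5.3)+(7.5 × 10⁻⁴)(-0.33) = 6.0 × 10⁻⁴ → stable
  77–85 m: −αΔT+βΔS = −(1.6 × 10⁻⁴)(+7.5)+(7.5 × 10⁻⁴)(-0.33) = -1.4 × 10⁻³ → UNSTABLE
  85–145 m: −αΔT+βΔS = −(1.6 × 10⁻⁴)(-9.1)+(7.5 × 10⁻⁴)(-1.00) = 7.1 × 10⁻⁴ → stable
  145–259 m: −αΔT+βΔS = −(1.6 × 10⁻⁴)(-4.4)+(7.5 × 10⁻⁴)(+1.98) = 2.2 × 10⁻³ → stable
The 77–85 m interval has Δρ < 0: lighter water underlies denser water.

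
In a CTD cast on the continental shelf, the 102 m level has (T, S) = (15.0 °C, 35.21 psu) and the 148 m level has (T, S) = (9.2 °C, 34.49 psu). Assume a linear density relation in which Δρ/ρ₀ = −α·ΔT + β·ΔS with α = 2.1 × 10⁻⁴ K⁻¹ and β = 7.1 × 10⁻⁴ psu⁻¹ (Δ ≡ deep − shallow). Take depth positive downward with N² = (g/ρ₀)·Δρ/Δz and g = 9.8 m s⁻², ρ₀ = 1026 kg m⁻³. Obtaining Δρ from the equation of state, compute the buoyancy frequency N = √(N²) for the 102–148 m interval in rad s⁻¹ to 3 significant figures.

0.0123 rad s⁻¹

ΔT = -5.8 K, ΔS = -0.72 psu (deep − shallow).
Δρ/ρ₀ = −αΔT + βΔS = 1.218 × 10⁻³ − 5.112 × 10⁻⁴ = 7.068 × 10⁻⁴, so Δρ ≈ 0.7252 kg m⁻³.
N² = (g/ρ₀)·Δρ/Δz = g·(Δρ/ρ₀)/Δz = 9.8 × 7.068 × 10⁻⁴ / 46 = 1.5058 × 10⁻⁴ s⁻².
N = √(1.5058 × 10⁻⁴) = 0.012271 rad s⁻¹ ≈ 0.0123 rad s⁻¹.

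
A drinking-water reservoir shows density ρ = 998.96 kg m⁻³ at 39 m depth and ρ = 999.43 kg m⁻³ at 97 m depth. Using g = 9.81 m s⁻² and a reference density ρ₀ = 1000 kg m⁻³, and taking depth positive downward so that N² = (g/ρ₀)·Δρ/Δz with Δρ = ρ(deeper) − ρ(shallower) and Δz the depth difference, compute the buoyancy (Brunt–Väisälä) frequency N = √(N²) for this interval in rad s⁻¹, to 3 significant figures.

8.92 × 10⁻³ rad s⁻¹

Δρ = 999.43 − 998.96 = 0.47 kg m⁻³ over Δz = 97 − 39 = 58 m.
N² = (9.81/1000) × (0.47/58) = 7.9495 × 10⁻⁵ s⁻².
N = √(7.9495 × 10⁻⁵) = 8.9160 × 10⁻³ rad s⁻¹ ≈ 8.92 × 10⁻³ rad s⁻¹.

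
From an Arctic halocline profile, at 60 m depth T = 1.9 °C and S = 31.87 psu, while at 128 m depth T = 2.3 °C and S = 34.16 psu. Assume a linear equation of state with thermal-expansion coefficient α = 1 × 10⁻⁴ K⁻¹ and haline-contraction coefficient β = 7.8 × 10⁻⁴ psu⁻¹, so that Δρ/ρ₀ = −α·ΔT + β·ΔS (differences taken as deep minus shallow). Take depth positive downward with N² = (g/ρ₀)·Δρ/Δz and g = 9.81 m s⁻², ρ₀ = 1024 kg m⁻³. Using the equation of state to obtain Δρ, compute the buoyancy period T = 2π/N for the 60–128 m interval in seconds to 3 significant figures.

ΔT = +0.4 K, ΔS = +2.29 psu (deep − shallow).
Δρ/ρ₀ = −αΔT + βΔS = -4.00 × 10⁻⁵ + 1.7862 × 10⁻³ = 1.7462 × 10⁻³, so Δρ ≈ 1.788 kg m⁻³.
N² = (g/ρ₀)·Δρ/Δz = g·(Δρ/ρ₀)/Δz = 9.81 × 1.7462 × 10⁻³ / 68 = 2.5192 × 10⁻⁴ s⁻².
N = √(2.5192 × 10⁻⁴) = 0.015872 rad s⁻¹ → T = 2π/N = 395.87 s ≈ 396 s.

396 s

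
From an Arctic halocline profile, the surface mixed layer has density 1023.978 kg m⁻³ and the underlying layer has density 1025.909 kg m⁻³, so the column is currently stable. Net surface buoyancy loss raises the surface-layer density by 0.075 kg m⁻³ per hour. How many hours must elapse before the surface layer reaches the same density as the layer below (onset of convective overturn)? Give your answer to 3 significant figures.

25.7 hours

Density deficit of the surface layer: 1025.909 − 1023.978 = 1.931 kg m⁻³.
Required change = 1.931 / 0.075 = 25.7 hours.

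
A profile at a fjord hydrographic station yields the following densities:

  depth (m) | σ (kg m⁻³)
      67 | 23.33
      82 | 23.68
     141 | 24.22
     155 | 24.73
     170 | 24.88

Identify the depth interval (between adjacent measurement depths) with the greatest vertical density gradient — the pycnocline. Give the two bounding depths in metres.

141–155 m

Compute the density gradient over each adjacent pair:
  67–82 m: Δρ/Δz = 0.35/15 = 0.023 kg m⁻⁴
  82–141 m: Δρ/Δz = 0.54/59 = 9.2 × 10⁻³ kg m⁻⁴
  141–155 m: Δρ/Δz = 0.51/14 = 0.036 kg m⁻⁴
  155–170 m: Δρ/Δz = 0.15/15 = 0.010 kg m⁻⁴
The largest gradient is in the 141–155 m interval — the pycnocline.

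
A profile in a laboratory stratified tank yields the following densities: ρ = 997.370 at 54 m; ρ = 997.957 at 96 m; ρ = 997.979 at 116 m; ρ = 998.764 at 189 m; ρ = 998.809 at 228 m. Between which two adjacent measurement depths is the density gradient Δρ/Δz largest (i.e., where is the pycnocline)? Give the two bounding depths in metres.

Compute the density gradient over each adjacent pair:
  54–96 m: Δρ/Δz = 0.587/42 = 0.014 kg m⁻⁴
  96–116 m: Δρ/Δz = 0.022/20 = 1.1 × 10⁻³ kg m⁻⁴
  116–189 m: Δρ/Δz = 0.785/73 = 0.011 kg m⁻⁴
  189–228 m: Δρ/Δz = 0.045/39 = 1.2 × 10⁻³ kg m⁻⁴
The largest gradient is in the 54–96 m interval — the pycnocline.

54–96 m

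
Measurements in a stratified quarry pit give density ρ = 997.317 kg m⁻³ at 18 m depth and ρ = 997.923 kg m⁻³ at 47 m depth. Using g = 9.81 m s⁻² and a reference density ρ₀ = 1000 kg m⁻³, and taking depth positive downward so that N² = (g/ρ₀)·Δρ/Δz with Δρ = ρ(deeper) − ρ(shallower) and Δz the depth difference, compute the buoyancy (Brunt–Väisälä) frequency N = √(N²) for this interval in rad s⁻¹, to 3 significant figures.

Δρ = 997.923 − 997.317 = 0.606 kg m⁻³ over Δz = 47 − 18 = 29 m.
N² = (9.81/1000) × (0.606/29) = 2.0500 × 10⁻⁴ s⁻².
N = √(2.0500 × 10⁻⁴) = 0.014318 rad s⁻¹ ≈ 0.0143 rad s⁻¹.

0.0143 rad s⁻¹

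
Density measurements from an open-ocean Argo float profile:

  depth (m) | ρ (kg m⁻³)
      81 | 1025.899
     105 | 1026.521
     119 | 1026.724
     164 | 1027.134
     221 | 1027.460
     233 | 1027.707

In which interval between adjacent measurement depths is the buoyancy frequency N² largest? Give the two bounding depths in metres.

Compute the density gradient over each adjacent pair:
  81–105 m: Δρ/Δz = 0.622/24 = 0.026 kg m⁻⁴
  105–119 m: Δρ/Δz = 0.203/14 = 0.015 kg m⁻⁴
  119–164 m: Δρ/Δz = 0.410/45 = 9.1 × 10⁻³ kg m⁻⁴
  164–221 m: Δρ/Δz = 0.326/57 = 5.7 × 10⁻³ kg m⁻⁴
  221–233 m: Δρ/Δz = 0.247/12 = 0.021 kg m⁻⁴
The largest gradient is in the 81–105 m interval — the pycnocline.

81–105 m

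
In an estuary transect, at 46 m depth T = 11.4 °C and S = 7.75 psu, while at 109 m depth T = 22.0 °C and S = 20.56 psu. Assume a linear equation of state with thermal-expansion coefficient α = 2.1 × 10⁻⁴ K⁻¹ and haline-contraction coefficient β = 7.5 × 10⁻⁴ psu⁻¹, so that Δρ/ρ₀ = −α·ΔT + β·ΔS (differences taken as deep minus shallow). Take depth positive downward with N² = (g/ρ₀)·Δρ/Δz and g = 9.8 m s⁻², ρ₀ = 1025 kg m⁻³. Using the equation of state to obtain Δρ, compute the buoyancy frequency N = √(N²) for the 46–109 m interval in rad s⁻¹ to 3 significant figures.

0.0339 rad s⁻¹

ΔT = +10.6 K, ΔS = +12.81 psu (deep − shallow).
Δρ/ρ₀ = −αΔT + βΔS = -2.226 × 10⁻³ + 9.6075 × 10⁻³ = 7.3815 × 10⁻³, so Δρ ≈ 7.566 kg m⁻³.
N² = (g/ρ₀)·Δρ/Δz = g·(Δρ/ρ₀)/Δz = 9.8 × 7.3815 × 10⁻³ / 63 = 1.1482 × 10⁻³ s⁻².
N = √(1.1482 × 10⁻³) = 0.033885 rad s⁻¹ ≈ 0.0339 rad s⁻¹.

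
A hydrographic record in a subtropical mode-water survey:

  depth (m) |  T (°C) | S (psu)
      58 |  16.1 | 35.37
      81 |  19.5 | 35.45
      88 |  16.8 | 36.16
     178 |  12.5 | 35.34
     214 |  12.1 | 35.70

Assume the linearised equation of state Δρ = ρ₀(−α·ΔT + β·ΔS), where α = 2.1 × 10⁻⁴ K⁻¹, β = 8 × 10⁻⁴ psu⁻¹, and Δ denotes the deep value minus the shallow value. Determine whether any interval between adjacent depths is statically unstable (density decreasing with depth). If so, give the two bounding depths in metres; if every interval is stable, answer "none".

58–81 m

Evaluate Δρ/ρ₀ = −αΔT + βΔS across each adjacent pair:
  58–81 m: −αΔT+βΔS = −(2.1 × 10⁻⁴)(+3.4)+(8 × 10⁻⁴)(+0.08) = -6.5 × 10⁻⁴ → UNSTABLE
  81–88 m: −αΔT+βΔS = −(2.1 × 10⁻⁴)(-2.7)+(8 × 10⁻⁴)(+0.71) = 1.1 × 10⁻³ → stable
  88–178 m: −αΔT+βΔS = −(2.1 × 10⁻⁴)(-4.3)+(8 × 10⁻⁴)(-0.82) = 2.5 × 10⁻⁴ → stable
  178–214 m: −αΔT+βΔS = −(2.1 × 10⁻⁴)(-0.4)+(8 × 10⁻⁴)(+0.36) = 3.7 × 10⁻⁴ → stable
The 58–81 m interval has Δρ < 0: lighter water underlies denser water.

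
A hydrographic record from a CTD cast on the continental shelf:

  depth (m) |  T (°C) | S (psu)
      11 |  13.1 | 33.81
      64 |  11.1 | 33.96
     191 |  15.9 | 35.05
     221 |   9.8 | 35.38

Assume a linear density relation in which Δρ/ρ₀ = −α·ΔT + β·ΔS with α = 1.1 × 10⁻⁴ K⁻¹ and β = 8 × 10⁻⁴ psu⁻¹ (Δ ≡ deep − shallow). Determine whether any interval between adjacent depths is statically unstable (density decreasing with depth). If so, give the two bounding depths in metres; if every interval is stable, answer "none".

none

Evaluate Δρ/ρ₀ = −αΔT + βΔS across each adjacent pair:
  11–64 m: −αΔT+βΔS = −(1.1 × 10⁻⁴)(-2.0)+(8 × 10⁻⁴)(+0.15) = 3.4 × 10⁻⁴ → stable
  64–191 m: −αΔT+βΔS = −(1.1 × 10⁻⁴)(+4.8)+(8 × 10⁻⁴)(+1.09) = 3.4 × 10⁻⁴ → stable
  191–221 m: −αΔT+βΔS = −(1.1 × 10⁻⁴)(-6.1)+(8 × 10⁻⁴)(+0.33) = 9.3 × 10⁻⁴ → stable
Every interval has Δρ > 0: the column is stably stratified throughout.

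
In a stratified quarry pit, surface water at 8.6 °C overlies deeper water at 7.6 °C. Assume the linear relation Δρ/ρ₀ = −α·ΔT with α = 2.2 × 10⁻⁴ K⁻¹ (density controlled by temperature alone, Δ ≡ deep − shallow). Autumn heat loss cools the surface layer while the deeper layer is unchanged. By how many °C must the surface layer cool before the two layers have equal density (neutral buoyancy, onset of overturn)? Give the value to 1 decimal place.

1.0 °C

With temperature the only control, equal density requires T_surf′ = T_deep.
T_surf′ = 7.6 °C.
Cooling required: 8.6 − 7.6 = 1.0 °C.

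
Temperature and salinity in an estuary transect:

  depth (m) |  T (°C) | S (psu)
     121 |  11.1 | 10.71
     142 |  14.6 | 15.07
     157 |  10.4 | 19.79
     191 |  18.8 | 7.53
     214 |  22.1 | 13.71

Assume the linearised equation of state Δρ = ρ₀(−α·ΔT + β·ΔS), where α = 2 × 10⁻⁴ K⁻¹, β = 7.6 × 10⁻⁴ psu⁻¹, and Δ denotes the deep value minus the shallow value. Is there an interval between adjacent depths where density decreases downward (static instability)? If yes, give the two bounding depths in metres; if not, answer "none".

157–191 m

Evaluate Δρ/ρ₀ = −αΔT + βΔS across each adjacent pair:
  121–142 m: −αΔT+βΔS = −(2 × 10⁻⁴)(+3.5)+(7.6 × 10⁻⁴)(+4.36) = 2.6 × 10⁻³ → stable
  142–157 m: −αΔT+βΔS = −(2 × 10⁻⁴)(-4.2)+(7.6 × 10⁻⁴)(+4.72) = 4.4 × 10⁻³ → stable
  157–191 m: −αΔT+βΔS = −(2 × 10⁻⁴)(+8.4)+(7.6 × 10⁻⁴)(-12.26) = -0.011 → UNSTABLE
  191–214 m: −αΔT+βΔS = −(2 × 10⁻⁴)(+3.3)+(7.6 × 10⁻⁴)(+6.18) = 4.0 × 10⁻³ → stable
The 157–191 m interval has Δρ < 0: lighter water underlies denser water.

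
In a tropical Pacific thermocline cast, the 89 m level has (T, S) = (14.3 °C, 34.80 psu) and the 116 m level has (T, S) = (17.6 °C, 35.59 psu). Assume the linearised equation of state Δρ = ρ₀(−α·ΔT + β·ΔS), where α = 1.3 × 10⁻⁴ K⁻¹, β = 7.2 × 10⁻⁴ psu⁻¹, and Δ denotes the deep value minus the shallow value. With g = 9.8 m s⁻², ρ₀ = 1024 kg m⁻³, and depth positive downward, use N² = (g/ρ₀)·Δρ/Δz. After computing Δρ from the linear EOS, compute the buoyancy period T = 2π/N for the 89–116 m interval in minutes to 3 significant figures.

ΔT = +3.3 K, ΔS = +0.79 psu (deep − shallow).
Δρ/ρ₀ = −αΔT + βΔS = -4.29 × 10⁻⁴ + 5.688 × 10⁻⁴ = 1.398 × 10⁻⁴, so Δρ ≈ 0.1432 kg m⁻³.
N² = (g/ρ₀)·Δρ/Δz = g·(Δρ/ρ₀)/Δz = 9.8 × 1.398 × 10⁻⁴ / 27 = 5.0742 × 10⁻⁵ s⁻².
N = √(5.0742 × 10⁻⁵) = 7.1233 × 10⁻³ rad s⁻¹ → T = 2π/N = 882.06 s = 14.701 min ≈ 14.7 min.

14.7 min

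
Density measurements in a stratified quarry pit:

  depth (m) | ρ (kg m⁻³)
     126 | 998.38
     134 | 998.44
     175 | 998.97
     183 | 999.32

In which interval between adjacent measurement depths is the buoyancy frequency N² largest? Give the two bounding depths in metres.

175–183 m

Compute the density gradient over each adjacent pair:
  126–134 m: Δρ/Δz = 0.06/8 = 7.5 × 10⁻³ kg m⁻⁴
  134–175 m: Δρ/Δz = 0.53/41 = 0.013 kg m⁻⁴
  175–183 m: Δρ/Δz = 0.35/8 = 0.044 kg m⁻⁴
The largest gradient is in the 175–183 m interval — the pycnocline.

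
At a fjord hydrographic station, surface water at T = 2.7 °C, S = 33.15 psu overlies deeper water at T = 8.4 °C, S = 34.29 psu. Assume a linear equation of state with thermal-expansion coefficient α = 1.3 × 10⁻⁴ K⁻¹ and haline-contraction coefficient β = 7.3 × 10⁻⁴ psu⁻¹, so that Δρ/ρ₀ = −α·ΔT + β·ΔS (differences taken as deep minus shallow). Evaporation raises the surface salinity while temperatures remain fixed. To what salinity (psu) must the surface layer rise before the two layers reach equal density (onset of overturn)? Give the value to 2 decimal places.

Neutral buoyancy requires −α(T_deep − T_surf) + β(S_deep − S_surf′) = 0.
S_surf′ = S_deep − (α/β)·ΔT = 34.29 − (1.3 × 10⁻⁴/7.3 × 10⁻⁴)·(+5.7) = 33.2749 psu.
Increase required: 33.2749 − 33.15 = 0.1249 psu.

33.27 psu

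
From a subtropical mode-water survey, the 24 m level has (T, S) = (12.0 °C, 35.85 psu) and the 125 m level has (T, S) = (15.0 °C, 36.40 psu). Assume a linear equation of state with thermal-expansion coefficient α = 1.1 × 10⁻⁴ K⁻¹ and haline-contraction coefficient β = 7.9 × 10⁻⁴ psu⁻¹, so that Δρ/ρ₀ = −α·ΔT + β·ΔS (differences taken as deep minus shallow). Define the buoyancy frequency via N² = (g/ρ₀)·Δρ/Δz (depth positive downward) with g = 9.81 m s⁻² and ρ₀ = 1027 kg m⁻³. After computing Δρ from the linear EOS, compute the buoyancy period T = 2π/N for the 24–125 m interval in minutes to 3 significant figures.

32.9 min

ΔT = +3.0 K, ΔS = +0.55 psu (deep − shallow).
Δρ/ρ₀ = −αΔT + βΔS = -3.30 × 10⁻⁴ + 4.345 × 10⁻⁴ = 1.045 × 10⁻⁴, so Δρ ≈ 0.1073 kg m⁻³.
N² = (g/ρ₀)·Δρ/Δz = g·(Δρ/ρ₀)/Δz = 9.81 × 1.045 × 10⁻⁴ / 101 = 1.0150 × 10⁻⁵ s⁻².
N = √(1.0150 × 10⁻⁵) = 3.1859 × 10⁻³ rad s⁻¹ → T = 2π/N = 1.9722 × 10³ s = 32.870 min ≈ 32.9 min.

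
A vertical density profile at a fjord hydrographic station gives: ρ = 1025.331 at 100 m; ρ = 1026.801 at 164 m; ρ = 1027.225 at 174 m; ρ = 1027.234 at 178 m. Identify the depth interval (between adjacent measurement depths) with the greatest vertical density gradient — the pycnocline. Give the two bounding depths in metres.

164–174 m

Compute the density gradient over each adjacent pair:
  100–164 m: Δρ/Δz = 1.470/64 = 0.023 kg m⁻⁴
  164–174 m: Δρ/Δz = 0.424/10 = 0.042 kg m⁻⁴
  174–178 m: Δρ/Δz = 0.009/4 = 2.2 × 10⁻³ kg m⁻⁴
The largest gradient is in the 164–174 m interval — the pycnocline.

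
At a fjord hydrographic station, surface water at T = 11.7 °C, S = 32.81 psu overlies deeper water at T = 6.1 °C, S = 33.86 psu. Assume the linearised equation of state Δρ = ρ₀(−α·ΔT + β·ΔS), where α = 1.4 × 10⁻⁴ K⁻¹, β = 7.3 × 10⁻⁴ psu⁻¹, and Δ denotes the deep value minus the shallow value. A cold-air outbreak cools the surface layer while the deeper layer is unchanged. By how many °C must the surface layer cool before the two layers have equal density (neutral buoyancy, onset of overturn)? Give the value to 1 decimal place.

11.1 °C

Neutral buoyancy requires Δρ = 0, i.e. −α(T_deep − T_surf′) + β(S_deep − S_surf) = 0.
T_surf′ = T_deep − (β/α)·ΔS = 6.1 − (7.3 × 10⁻⁴/1.4 × 10⁻⁴)·(+1.05) = 0.625 °C.
Cooling required: 11.7 − (0.625) = 11.075 °C.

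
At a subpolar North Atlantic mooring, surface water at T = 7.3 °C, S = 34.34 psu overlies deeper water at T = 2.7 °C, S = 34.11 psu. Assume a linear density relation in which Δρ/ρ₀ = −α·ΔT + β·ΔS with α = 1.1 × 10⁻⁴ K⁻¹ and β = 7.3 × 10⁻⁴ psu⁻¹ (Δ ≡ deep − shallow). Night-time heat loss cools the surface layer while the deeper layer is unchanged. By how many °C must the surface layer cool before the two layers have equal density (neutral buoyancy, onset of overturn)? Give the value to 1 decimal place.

Neutral buoyancy requires Δρ = 0, i.e. −α(T_deep − T_surf′) + β(S_deep − S_surf) = 0.
T_surf′ = T_deep − (β/α)·ΔS = 2.7 − (7.3 × 10⁻⁴/1.1 × 10⁻⁴)·(-0.23) = 4.226 °C.
Cooling required: 7.3 − (4.226) = 3.074 °C.

3.1 °C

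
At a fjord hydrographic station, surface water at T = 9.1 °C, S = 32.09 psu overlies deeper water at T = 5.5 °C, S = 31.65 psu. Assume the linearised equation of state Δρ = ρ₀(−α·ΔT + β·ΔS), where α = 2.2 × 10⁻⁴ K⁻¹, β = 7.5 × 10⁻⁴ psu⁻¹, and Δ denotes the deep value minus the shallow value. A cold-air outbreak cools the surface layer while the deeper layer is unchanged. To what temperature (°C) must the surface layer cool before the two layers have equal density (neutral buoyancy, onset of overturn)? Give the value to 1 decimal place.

Neutral buoyancy requires Δρ = 0, i.e. −α(T_deep − T_surf′) + β(S_deep − S_surf) = 0.
T_surf′ = T_deep − (β/α)·ΔS = 5.5 − (7.5 × 10⁻⁴/2.2 × 10⁻⁴)·(-0.44) = 7.000 °C.
Cooling required: 9.1 − (7.000) = 2.100 °C.

7.0 °C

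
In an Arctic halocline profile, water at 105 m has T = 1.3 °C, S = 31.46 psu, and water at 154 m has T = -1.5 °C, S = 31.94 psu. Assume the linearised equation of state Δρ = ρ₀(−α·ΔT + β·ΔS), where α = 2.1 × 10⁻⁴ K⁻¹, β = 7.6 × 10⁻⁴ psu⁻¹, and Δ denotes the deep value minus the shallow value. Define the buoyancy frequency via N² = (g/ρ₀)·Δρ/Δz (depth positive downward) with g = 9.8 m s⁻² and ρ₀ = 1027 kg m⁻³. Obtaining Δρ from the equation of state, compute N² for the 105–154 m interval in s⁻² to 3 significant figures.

ΔT = -2.8 K, ΔS = +0.48 psu (deep − shallow).
Δρ/ρ₀ = −αΔT + βΔS = 5.88 × 10⁻⁴ + 3.648 × 10⁻⁴ = 9.528 × 10⁻⁴, so Δρ ≈ 0.9785 kg m⁻³.
N² = (g/ρ₀)·Δρ/Δz = g·(Δρ/ρ₀)/Δz = 9.8 × 9.528 × 10⁻⁴ / 49 = 1.9056 × 10⁻⁴ s⁻² ≈ 1.91 × 10⁻⁴ s⁻².

1.91 × 10⁻⁴ s⁻²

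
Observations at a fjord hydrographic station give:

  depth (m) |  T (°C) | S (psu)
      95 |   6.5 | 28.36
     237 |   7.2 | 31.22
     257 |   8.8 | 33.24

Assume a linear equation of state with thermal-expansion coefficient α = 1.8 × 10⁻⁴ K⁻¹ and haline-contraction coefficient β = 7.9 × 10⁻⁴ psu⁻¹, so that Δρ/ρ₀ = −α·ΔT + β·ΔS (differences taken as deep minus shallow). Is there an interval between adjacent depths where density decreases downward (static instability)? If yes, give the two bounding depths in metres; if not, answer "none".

none

Evaluate Δρ/ρ₀ = −αΔT + βΔS across each adjacent pair:
  95–237 m: −αΔT+βΔS = −(1.8 × 10⁻⁴)(+0.7)+(7.9 × 10⁻⁴)(+2.86) = 2.1 × 10⁻³ → stable
  237–257 m: −αΔT+βΔS = −(1.8 × 10⁻⁴)(+1.6)+(7.9 × 10⁻⁴)(+2.02) = 1.3 × 10⁻³ → stable
Every interval has Δρ > 0: the column is stably stratified throughout.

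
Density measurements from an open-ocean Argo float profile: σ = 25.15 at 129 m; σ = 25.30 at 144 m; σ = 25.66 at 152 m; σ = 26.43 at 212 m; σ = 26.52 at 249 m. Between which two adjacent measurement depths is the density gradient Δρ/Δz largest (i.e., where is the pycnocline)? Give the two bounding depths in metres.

Compute the density gradient over each adjacent pair:
  129–144 m: Δρ/Δz = 0.15/15 = 0.010 kg m⁻⁴
  144–152 m: Δρ/Δz = 0.36/8 = 0.045 kg m⁻⁴
  152–212 m: Δρ/Δz = 0.77/60 = 0.013 kg m⁻⁴
  212–249 m: Δρ/Δz = 0.09/37 = 2.4 × 10⁻³ kg m⁻⁴
The largest gradient is in the 144–152 m interval — the pycnocline.

144–152 m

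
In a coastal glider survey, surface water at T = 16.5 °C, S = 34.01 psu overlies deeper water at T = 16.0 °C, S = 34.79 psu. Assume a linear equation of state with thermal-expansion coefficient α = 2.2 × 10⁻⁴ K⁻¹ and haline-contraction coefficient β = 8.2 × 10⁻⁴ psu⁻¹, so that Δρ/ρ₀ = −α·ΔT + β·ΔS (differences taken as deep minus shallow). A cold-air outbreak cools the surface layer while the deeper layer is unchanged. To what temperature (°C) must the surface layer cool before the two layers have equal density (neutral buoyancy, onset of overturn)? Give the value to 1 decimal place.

13.1 °C

Neutral buoyancy requires Δρ = 0, i.e. −α(T_deep − T_surf′) + β(S_deep − S_surf) = 0.
T_surf′ = T_deep − (β/α)·ΔS = 16.0 − (8.2 × 10⁻⁴/2.2 × 10⁻⁴)·(+0.78) = 13.093 °C.
Cooling required: 16.5 − (13.093) = 3.407 °C.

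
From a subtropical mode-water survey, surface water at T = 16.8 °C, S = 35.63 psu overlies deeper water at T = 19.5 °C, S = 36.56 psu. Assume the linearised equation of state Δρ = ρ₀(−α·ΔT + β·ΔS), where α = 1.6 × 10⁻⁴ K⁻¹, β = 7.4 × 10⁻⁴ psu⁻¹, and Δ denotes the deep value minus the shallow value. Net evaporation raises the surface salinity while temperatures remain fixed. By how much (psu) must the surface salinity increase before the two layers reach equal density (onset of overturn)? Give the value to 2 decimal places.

0.35 psu

Neutral buoyancy requires −α(T_deep − T_surf) + β(S_deep − S_surf′) = 0.
S_surf′ = S_deep − (α/β)·ΔT = 36.56 − (1.6 × 10⁻⁴/7.4 × 10⁻⁴)·(+2.7) = 35.9762 psu.
Increase required: 35.9762 − 35.63 = 0.3462 psu.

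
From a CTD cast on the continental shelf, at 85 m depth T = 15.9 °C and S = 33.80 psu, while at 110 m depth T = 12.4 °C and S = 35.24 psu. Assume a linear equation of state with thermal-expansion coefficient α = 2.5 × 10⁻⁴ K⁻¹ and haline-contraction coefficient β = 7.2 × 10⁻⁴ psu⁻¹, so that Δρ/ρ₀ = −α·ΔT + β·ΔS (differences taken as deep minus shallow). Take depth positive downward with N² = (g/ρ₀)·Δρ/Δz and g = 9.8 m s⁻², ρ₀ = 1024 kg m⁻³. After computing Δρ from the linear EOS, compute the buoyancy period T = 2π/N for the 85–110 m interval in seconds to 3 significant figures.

ΔT = -3.5 K, ΔS = +1.44 psu (deep − shallow).
Δρ/ρ₀ = −αΔT + βΔS = 8.75 × 10⁻⁴ + 1.0368 × 10⁻³ = 1.9118 × 10⁻³, so Δρ ≈ 1.958 kg m⁻³.
N² = (g/ρ₀)·Δρ/Δz = g·(Δρ/ρ₀)/Δz = 9.8 × 1.9118 × 10⁻³ / 25 = 7.4943 × 10⁻⁴ s⁻².
N = √(7.4943 × 10⁻⁴) = 0.027376 rad s⁻¹ → T = 2π/N = 229.51 s ≈ 230 s.

230 s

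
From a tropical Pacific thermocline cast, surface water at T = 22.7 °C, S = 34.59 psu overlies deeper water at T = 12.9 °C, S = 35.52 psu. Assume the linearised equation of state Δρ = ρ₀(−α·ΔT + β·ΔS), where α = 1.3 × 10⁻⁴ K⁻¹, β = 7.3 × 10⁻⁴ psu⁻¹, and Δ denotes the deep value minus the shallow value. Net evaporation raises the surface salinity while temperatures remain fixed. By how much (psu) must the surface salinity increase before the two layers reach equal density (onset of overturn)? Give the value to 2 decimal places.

Neutral buoyancy requires −α(T_deep − T_surf) + β(S_deep − S_surf′) = 0.
S_surf′ = S_deep − (α/β)·ΔT = 35.52 − (1.3 × 10⁻⁴/7.3 × 10⁻⁴)·(-9.8) = 37.2652 psu.
Increase required: 37.2652 − 34.59 = 2.6752 psu.

2.68 psu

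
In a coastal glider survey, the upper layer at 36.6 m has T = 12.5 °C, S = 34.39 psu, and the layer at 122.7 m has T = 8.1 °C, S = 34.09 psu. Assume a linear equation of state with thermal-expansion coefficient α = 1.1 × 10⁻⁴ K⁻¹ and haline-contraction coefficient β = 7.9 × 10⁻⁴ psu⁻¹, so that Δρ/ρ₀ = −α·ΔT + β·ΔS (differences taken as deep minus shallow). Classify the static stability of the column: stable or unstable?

stable

ΔT = 8.1 − 12.5 = -4.4 K and ΔS = 34.09 − 34.39 = -0.30 psu (deep − shallow).
−αΔT = 4.84 × 10⁻⁴; βΔS = -2.37 × 10⁻⁴; sum Δρ/ρ₀ = 2.47 × 10⁻⁴.
Δρ/ρ₀ > 0, so Δρ > 0: deeper water is denser → statically stable.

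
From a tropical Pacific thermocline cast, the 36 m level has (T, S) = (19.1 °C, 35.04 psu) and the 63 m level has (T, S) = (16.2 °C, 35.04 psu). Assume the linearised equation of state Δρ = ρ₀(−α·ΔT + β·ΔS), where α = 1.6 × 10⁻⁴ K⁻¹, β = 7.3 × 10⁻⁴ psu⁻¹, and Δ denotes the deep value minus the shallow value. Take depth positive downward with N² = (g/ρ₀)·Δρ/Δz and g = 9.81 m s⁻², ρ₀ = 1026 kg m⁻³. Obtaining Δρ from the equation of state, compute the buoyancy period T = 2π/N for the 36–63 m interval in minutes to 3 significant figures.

8.07 min

ΔT = -2.9 K, ΔS = +0.00 psu (deep − shallow).
Δρ/ρ₀ = −αΔT + βΔS = 4.64 × 10⁻⁴ + 0 = 4.64 × 10⁻⁴, so Δρ ≈ 0.4761 kg m⁻³.
N² = (g/ρ₀)·Δρ/Δz = g·(Δρ/ρ₀)/Δz = 9.81 × 4.64 × 10⁻⁴ / 27 = 1.6859 × 10⁻⁴ s⁻².
N = √(1.6859 × 10⁻⁴) = 0.012984 rad s⁻¹ → T = 2π/N = 483.92 s = 8.0653 min ≈ 8.07 min.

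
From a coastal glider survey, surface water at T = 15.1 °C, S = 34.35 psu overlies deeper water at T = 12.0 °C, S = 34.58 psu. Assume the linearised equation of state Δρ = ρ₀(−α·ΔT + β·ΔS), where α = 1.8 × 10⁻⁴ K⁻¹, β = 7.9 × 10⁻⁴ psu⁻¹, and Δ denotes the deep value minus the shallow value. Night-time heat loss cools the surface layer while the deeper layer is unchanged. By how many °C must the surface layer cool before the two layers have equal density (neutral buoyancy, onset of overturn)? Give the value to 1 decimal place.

Neutral buoyancy requires Δρ = 0, i.e. −α(T_deep − T_surf′) + β(S_deep − S_surf) = 0.
T_surf′ = T_deep − (β/α)·ΔS = 12.0 − (7.9 × 10⁻⁴/1.8 × 10⁻⁴)·(+0.23) = 10.991 °C.
Cooling required: 15.1 − (10.991) = 4.109 °C.

4.1 °C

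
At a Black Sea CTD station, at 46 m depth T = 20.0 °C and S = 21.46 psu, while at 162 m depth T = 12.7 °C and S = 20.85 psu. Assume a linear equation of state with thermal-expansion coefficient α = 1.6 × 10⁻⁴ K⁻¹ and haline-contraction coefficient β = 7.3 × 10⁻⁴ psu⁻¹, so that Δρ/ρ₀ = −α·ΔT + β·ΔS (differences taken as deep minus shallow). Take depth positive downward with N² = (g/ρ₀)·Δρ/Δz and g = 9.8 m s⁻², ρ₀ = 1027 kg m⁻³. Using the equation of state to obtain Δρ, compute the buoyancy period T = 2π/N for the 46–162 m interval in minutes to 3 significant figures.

ΔT = -7.3 K, ΔS = -0.61 psu (deep − shallow).
Δρ/ρ₀ = −αΔT + βΔS = 1.168 × 10⁻³ − 4.453 × 10⁻⁴ = 7.227 × 10⁻⁴, so Δρ ≈ 0.7422 kg m⁻³.
N² = (g/ρ₀)·Δρ/Δz = g·(Δρ/ρ₀)/Δz = 9.8 × 7.227 × 10⁻⁴ / 116 = 6.1056 × 10⁻⁵ s⁻².
N = √(6.1056 × 10⁻⁵) = 7.8138 × 10⁻³ rad s⁻¹ → T = 2π/N = 804.11 s = 13.402 min ≈ 13.4 min.

13.4 min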